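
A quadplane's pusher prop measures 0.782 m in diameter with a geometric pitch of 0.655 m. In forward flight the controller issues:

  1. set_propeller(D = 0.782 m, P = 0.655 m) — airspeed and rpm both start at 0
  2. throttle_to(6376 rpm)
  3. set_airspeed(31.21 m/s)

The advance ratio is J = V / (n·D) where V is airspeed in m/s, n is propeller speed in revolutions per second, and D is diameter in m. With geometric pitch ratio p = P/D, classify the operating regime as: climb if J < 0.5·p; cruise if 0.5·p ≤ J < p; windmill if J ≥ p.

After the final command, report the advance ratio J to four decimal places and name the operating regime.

J = 0.3756, regime = climb

set_propeller: D = 0.782 m, P = 0.655 m (p = P/D = 0.837596); state ← (V=0, rpm=0)
throttle_to(6376): rpm ← 6376
set_airspeed(31.21): V ← 31.21 m/s
final state: V = 31.21 m/s, rpm = 6376 → n = rpm/60 = 106.266667 rev/s
J = V / (n·D) = 31.21 / (106.266667 × 0.782) = 0.375569
regime bands: climb J<0.4188 | cruise [0.4188, 0.8376) | windmill J≥0.8376
J = 0.3756 → climb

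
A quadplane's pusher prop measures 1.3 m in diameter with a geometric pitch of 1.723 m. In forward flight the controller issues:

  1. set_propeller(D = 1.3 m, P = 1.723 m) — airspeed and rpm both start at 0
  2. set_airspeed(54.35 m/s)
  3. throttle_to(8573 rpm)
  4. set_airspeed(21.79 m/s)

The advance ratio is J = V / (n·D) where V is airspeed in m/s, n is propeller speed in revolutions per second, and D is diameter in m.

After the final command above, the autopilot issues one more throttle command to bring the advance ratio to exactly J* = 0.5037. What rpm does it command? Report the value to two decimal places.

rpm = 1996.61

set_propeller: D = 1.3 m, P = 1.723 m (p = P/D = 1.325385); state ← (V=0, rpm=0)
set_airspeed(54.35): V ← 54.35 m/s
throttle_to(8573): rpm ← 8573
set_airspeed(21.79): V ← 21.79 m/s
final state: V = 21.79 m/s, rpm = 8573 → n = rpm/60 = 142.883333 rev/s
target J* = 0.5037; solve J* = V/(n·D) for n: n = V/(J*·D) = 21.79/(0.5037 × 1.3) = 33.276828 rev/s
rpm = 60·n = 1996.609704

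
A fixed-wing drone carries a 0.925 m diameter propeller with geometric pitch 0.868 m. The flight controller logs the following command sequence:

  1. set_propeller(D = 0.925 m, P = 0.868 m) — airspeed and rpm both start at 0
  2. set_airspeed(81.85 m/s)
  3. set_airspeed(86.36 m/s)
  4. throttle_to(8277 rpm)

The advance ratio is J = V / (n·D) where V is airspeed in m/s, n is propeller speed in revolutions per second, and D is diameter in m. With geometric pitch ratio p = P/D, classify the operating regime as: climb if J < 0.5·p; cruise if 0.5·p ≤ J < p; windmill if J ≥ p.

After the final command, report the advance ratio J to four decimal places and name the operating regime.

set_propeller: D = 0.925 m, P = 0.868 m (p = P/D = 0.938378); state ← (V=0, rpm=0)
set_airspeed(81.85): V ← 81.85 m/s
set_airspeed(86.36): V ← 86.36 m/s
throttle_to(8277): rpm ← 8277
final state: V = 86.36 m/s, rpm = 8277 → n = rpm/60 = 137.950000 rev/s
J = V / (n·D) = 86.36 / (137.950000 × 0.925) = 0.676783
regime bands: climb J<0.4692 | cruise [0.4692, 0.9384) | windmill J≥0.9384
J = 0.6768 → cruise

J = 0.6768, regime = cruise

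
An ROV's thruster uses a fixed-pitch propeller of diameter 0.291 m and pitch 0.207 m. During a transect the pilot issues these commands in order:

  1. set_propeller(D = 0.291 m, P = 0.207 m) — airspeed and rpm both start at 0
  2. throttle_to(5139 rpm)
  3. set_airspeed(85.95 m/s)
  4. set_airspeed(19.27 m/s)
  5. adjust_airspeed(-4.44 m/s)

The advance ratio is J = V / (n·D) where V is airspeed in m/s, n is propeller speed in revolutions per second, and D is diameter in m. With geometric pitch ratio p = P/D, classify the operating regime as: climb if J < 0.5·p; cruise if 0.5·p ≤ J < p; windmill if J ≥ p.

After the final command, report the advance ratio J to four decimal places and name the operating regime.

J = 0.5950, regime = cruise

set_propeller: D = 0.291 m, P = 0.207 m (p = P/D = 0.711340); state ← (V=0, rpm=0)
throttle_to(5139): rpm ← 5139
set_airspeed(85.95): V ← 85.95 m/s
set_airspeed(19.27): V ← 19.27 m/s
adjust_airspeed(-4.44): V ← 19.27 -4.44 = 14.83 m/s
final state: V = 14.83 m/s, rpm = 5139 → n = rpm/60 = 85.650000 rev/s
J = V / (n·D) = 14.83 / (85.650000 × 0.291) = 0.595005
regime bands: climb J<0.3557 | cruise [0.3557, 0.7113) | windmill J≥0.7113
J = 0.5950 → cruise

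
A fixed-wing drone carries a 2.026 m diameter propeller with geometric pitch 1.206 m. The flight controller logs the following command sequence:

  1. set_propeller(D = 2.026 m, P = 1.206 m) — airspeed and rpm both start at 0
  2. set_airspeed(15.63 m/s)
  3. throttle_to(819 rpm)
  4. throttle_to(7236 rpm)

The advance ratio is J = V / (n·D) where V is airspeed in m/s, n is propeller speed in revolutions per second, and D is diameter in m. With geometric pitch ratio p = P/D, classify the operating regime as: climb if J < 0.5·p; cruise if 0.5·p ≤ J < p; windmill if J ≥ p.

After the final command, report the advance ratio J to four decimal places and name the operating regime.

set_propeller: D = 2.026 m, P = 1.206 m (p = P/D = 0.595262); state ← (V=0, rpm=0)
set_airspeed(15.63): V ← 15.63 m/s
throttle_to(819): rpm ← 819
throttle_to(7236): rpm ← 7236
final state: V = 15.63 m/s, rpm = 7236 → n = rpm/60 = 120.600000 rev/s
J = V / (n·D) = 15.63 / (120.600000 × 2.026) = 0.063969
regime bands: climb J<0.2976 | cruise [0.2976, 0.5953) | windmill J≥0.5953
J = 0.0640 → climb

J = 0.0640, regime = climb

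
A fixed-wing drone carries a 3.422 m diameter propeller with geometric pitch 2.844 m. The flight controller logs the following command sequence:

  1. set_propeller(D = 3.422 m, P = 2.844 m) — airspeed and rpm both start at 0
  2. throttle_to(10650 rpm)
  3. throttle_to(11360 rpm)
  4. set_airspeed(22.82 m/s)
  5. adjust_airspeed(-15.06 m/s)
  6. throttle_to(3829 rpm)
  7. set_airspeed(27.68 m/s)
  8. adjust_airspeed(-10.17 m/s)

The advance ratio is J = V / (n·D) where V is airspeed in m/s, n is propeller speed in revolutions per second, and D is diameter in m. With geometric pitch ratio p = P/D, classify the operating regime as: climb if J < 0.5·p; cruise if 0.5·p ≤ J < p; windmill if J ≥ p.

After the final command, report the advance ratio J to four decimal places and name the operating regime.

set_propeller: D = 3.422 m, P = 2.844 m (p = P/D = 0.831093); state ← (V=0, rpm=0)
throttle_to(10650): rpm ← 10650
throttle_to(11360): rpm ← 11360
set_airspeed(22.82): V ← 22.82 m/s
adjust_airspeed(-15.06): V ← 22.82 -15.06 = 7.76 m/s
throttle_to(3829): rpm ← 3829
set_airspeed(27.68): V ← 27.68 m/s
adjust_airspeed(-10.17): V ← 27.68 -10.17 = 17.51 m/s
final state: V = 17.51 m/s, rpm = 3829 → n = rpm/60 = 63.816667 rev/s
J = V / (n·D) = 17.51 / (63.816667 × 3.422) = 0.080181
regime bands: climb J<0.4155 | cruise [0.4155, 0.8311) | windmill J≥0.8311
J = 0.0802 → climb

J = 0.0802, regime = climb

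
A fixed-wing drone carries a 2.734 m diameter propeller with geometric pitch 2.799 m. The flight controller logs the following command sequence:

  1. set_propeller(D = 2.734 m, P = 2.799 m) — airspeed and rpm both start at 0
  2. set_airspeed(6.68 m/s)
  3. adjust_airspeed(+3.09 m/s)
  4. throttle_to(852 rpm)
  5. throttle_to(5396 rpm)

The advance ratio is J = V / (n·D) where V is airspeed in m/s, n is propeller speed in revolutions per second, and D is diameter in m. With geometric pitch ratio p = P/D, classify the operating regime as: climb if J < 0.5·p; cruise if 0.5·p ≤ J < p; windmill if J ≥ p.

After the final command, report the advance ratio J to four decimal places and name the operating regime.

set_propeller: D = 2.734 m, P = 2.799 m (p = P/D = 1.023775); state ← (V=0, rpm=0)
set_airspeed(6.68): V ← 6.68 m/s
adjust_airspeed(+3.09): V ← 6.68 +3.09 = 9.77 m/s
throttle_to(852): rpm ← 852
throttle_to(5396): rpm ← 5396
final state: V = 9.77 m/s, rpm = 5396 → n = rpm/60 = 89.933333 rev/s
J = V / (n·D) = 9.77 / (89.933333 × 2.734) = 0.039735
regime bands: climb J<0.5119 | cruise [0.5119, 1.0238) | windmill J≥1.0238
J = 0.0397 → climb

J = 0.0397, regime = climb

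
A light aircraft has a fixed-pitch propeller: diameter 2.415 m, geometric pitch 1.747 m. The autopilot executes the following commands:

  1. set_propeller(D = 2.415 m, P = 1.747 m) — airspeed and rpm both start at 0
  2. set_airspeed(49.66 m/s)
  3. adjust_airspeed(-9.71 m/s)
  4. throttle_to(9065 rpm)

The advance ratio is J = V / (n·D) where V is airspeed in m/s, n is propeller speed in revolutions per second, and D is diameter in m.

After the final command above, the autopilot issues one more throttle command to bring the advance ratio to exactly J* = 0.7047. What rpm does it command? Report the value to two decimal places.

rpm = 1408.47

set_propeller: D = 2.415 m, P = 1.747 m (p = P/D = 0.723395); state ← (V=0, rpm=0)
set_airspeed(49.66): V ← 49.66 m/s
adjust_airspeed(-9.71): V ← 49.66 -9.71 = 39.95 m/s
throttle_to(9065): rpm ← 9065
final state: V = 39.95 m/s, rpm = 9065 → n = rpm/60 = 151.083333 rev/s
target J* = 0.7047; solve J* = V/(n·D) for n: n = V/(J*·D) = 39.95/(0.7047 × 2.415) = 23.474447 rev/s
rpm = 60·n = 1408.466842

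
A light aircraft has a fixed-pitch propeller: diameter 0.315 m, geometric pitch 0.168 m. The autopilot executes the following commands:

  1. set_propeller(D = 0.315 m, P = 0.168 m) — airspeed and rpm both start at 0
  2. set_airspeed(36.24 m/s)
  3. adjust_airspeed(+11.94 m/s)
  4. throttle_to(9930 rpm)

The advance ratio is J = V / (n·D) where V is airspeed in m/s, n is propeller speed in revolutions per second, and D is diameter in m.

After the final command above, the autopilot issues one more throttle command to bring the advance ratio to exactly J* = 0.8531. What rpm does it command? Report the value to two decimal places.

rpm = 10757.41

set_propeller: D = 0.315 m, P = 0.168 m (p = P/D = 0.533333); state ← (V=0, rpm=0)
set_airspeed(36.24): V ← 36.24 m/s
adjust_airspeed(+11.94): V ← 36.24 +11.94 = 48.18 m/s
throttle_to(9930): rpm ← 9930
final state: V = 48.18 m/s, rpm = 9930 → n = rpm/60 = 165.500000 rev/s
target J* = 0.8531; solve J* = V/(n·D) for n: n = V/(J*·D) = 48.18/(0.8531 × 0.315) = 179.290096 rev/s
rpm = 60·n = 10757.405764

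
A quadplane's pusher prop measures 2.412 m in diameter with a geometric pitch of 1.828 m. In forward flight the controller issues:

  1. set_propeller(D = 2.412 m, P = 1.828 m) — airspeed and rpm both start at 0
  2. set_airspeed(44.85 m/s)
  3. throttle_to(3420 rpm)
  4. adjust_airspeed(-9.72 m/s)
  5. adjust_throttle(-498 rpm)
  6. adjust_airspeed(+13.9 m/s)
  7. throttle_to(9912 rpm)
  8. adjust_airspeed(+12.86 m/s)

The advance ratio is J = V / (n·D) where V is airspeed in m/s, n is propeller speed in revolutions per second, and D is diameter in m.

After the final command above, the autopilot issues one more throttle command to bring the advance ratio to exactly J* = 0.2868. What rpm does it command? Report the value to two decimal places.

set_propeller: D = 2.412 m, P = 1.828 m (p = P/D = 0.757877); state ← (V=0, rpm=0)
set_airspeed(44.85): V ← 44.85 m/s
throttle_to(3420): rpm ← 3420
adjust_airspeed(-9.72): V ← 44.85 -9.72 = 35.13 m/s
adjust_throttle(-498): rpm ← 3420 -498 = 2922
adjust_airspeed(+13.9): V ← 35.13 +13.9 = 49.03 m/s
throttle_to(9912): rpm ← 9912
adjust_airspeed(+12.86): V ← 49.03 +12.86 = 61.89 m/s
final state: V = 61.89 m/s, rpm = 9912 → n = rpm/60 = 165.200000 rev/s
target J* = 0.2868; solve J* = V/(n·D) for n: n = V/(J*·D) = 61.89/(0.2868 × 2.412) = 89.467238 rev/s
rpm = 60·n = 5368.034305

rpm = 5368.03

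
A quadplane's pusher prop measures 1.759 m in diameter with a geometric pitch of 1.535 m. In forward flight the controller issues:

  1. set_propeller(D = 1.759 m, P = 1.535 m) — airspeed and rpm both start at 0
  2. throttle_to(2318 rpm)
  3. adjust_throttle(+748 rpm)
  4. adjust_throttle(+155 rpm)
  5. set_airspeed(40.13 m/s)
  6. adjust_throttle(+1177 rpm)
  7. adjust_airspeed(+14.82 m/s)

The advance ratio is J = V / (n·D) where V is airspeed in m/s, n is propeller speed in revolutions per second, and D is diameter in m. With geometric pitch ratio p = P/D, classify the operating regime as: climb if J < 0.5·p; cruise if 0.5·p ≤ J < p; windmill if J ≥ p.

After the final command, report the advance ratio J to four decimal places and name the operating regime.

set_propeller: D = 1.759 m, P = 1.535 m (p = P/D = 0.872655); state ← (V=0, rpm=0)
throttle_to(2318): rpm ← 2318
adjust_throttle(+748): rpm ← 2318 +748 = 3066
adjust_throttle(+155): rpm ← 3066 +155 = 3221
set_airspeed(40.13): V ← 40.13 m/s
adjust_throttle(+1177): rpm ← 3221 +1177 = 4398
adjust_airspeed(+14.82): V ← 40.13 +14.82 = 54.95 m/s
final state: V = 54.95 m/s, rpm = 4398 → n = rpm/60 = 73.300000 rev/s
J = V / (n·D) = 54.95 / (73.300000 × 1.759) = 0.426185
regime bands: climb J<0.4363 | cruise [0.4363, 0.8727) | windmill J≥0.8727
J = 0.4262 → climb

J = 0.4262, regime = climb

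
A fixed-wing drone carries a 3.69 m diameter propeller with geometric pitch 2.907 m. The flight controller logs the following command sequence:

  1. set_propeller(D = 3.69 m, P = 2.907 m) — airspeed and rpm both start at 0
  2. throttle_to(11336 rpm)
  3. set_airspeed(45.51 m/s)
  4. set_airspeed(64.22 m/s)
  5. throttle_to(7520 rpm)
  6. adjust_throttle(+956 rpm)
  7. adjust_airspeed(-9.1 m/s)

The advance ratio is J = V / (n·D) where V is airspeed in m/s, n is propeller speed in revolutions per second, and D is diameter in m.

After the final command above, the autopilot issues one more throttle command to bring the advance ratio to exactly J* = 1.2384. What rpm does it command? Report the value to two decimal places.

rpm = 723.72

set_propeller: D = 3.69 m, P = 2.907 m (p = P/D = 0.787805); state ← (V=0, rpm=0)
throttle_to(11336): rpm ← 11336
set_airspeed(45.51): V ← 45.51 m/s
set_airspeed(64.22): V ← 64.22 m/s
throttle_to(7520): rpm ← 7520
adjust_throttle(+956): rpm ← 7520 +956 = 8476
adjust_airspeed(-9.1): V ← 64.22 -9.1 = 55.12 m/s
final state: V = 55.12 m/s, rpm = 8476 → n = rpm/60 = 141.266667 rev/s
target J* = 1.2384; solve J* = V/(n·D) for n: n = V/(J*·D) = 55.12/(1.2384 × 3.69) = 12.062072 rev/s
rpm = 60·n = 723.724292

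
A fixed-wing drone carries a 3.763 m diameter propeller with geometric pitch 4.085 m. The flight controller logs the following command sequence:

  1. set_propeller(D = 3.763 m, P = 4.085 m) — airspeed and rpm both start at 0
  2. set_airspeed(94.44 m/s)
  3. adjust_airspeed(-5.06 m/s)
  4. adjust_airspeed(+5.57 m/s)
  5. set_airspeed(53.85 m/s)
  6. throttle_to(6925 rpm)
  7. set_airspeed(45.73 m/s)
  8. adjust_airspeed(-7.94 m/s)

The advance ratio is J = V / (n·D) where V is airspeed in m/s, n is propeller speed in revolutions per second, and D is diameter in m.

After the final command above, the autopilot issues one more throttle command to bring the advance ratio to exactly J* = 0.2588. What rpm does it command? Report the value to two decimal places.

rpm = 2328.25

set_propeller: D = 3.763 m, P = 4.085 m (p = P/D = 1.085570); state ← (V=0, rpm=0)
set_airspeed(94.44): V ← 94.44 m/s
adjust_airspeed(-5.06): V ← 94.44 -5.06 = 89.38 m/s
adjust_airspeed(+5.57): V ← 89.38 +5.57 = 94.95 m/s
set_airspeed(53.85): V ← 53.85 m/s
throttle_to(6925): rpm ← 6925
set_airspeed(45.73): V ← 45.73 m/s
adjust_airspeed(-7.94): V ← 45.73 -7.94 = 37.79 m/s
final state: V = 37.79 m/s, rpm = 6925 → n = rpm/60 = 115.416667 rev/s
target J* = 0.2588; solve J* = V/(n·D) for n: n = V/(J*·D) = 37.79/(0.2588 × 3.763) = 38.804170 rev/s
rpm = 60·n = 2328.250216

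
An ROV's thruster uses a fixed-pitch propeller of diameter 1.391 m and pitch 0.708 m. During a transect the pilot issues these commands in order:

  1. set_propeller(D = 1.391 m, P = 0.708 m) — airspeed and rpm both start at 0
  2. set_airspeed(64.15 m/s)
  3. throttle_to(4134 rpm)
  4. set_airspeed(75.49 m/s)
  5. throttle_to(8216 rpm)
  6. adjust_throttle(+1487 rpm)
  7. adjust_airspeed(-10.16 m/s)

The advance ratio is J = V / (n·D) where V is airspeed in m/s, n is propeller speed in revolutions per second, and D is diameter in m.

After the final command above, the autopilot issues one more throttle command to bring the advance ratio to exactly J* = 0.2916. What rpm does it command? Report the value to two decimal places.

rpm = 9663.83

set_propeller: D = 1.391 m, P = 0.708 m (p = P/D = 0.508986); state ← (V=0, rpm=0)
set_airspeed(64.15): V ← 64.15 m/s
throttle_to(4134): rpm ← 4134
set_airspeed(75.49): V ← 75.49 m/s
throttle_to(8216): rpm ← 8216
adjust_throttle(+1487): rpm ← 8216 +1487 = 9703
adjust_airspeed(-10.16): V ← 75.49 -10.16 = 65.33 m/s
final state: V = 65.33 m/s, rpm = 9703 → n = rpm/60 = 161.716667 rev/s
target J* = 0.2916; solve J* = V/(n·D) for n: n = V/(J*·D) = 65.33/(0.2916 × 1.391) = 161.063825 rev/s
rpm = 60·n = 9663.829498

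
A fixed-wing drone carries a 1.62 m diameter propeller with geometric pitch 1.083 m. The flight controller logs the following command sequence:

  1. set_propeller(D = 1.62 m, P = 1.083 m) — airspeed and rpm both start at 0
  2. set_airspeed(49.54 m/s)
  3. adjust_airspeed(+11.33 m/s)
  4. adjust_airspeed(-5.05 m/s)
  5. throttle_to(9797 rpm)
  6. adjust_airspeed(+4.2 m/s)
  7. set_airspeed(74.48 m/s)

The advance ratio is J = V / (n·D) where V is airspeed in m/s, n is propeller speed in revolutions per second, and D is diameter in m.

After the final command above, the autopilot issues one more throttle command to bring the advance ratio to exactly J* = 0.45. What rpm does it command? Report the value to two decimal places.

rpm = 6130.04

set_propeller: D = 1.62 m, P = 1.083 m (p = P/D = 0.668519); state ← (V=0, rpm=0)
set_airspeed(49.54): V ← 49.54 m/s
adjust_airspeed(+11.33): V ← 49.54 +11.33 = 60.87 m/s
adjust_airspeed(-5.05): V ← 60.87 -5.05 = 55.82 m/s
throttle_to(9797): rpm ← 9797
adjust_airspeed(+4.2): V ← 55.82 +4.2 = 60.02 m/s
set_airspeed(74.48): V ← 74.48 m/s
final state: V = 74.48 m/s, rpm = 9797 → n = rpm/60 = 163.283333 rev/s
target J* = 0.45; solve J* = V/(n·D) for n: n = V/(J*·D) = 74.48/(0.45 × 1.62) = 102.167353 rev/s
rpm = 60·n = 6130.041152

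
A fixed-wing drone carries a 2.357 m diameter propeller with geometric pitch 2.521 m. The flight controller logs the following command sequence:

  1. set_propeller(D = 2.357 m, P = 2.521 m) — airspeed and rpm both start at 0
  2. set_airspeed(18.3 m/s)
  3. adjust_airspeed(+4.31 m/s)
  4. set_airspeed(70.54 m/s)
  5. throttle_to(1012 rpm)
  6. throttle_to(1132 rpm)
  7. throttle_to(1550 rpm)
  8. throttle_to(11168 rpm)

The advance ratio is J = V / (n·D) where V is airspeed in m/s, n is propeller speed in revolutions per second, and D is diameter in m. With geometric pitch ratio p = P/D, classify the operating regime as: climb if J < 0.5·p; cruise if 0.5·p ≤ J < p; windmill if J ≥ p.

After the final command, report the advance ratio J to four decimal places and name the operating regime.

set_propeller: D = 2.357 m, P = 2.521 m (p = P/D = 1.069580); state ← (V=0, rpm=0)
set_airspeed(18.3): V ← 18.3 m/s
adjust_airspeed(+4.31): V ← 18.3 +4.31 = 22.61 m/s
set_airspeed(70.54): V ← 70.54 m/s
throttle_to(1012): rpm ← 1012
throttle_to(1132): rpm ← 1132
throttle_to(1550): rpm ← 1550
throttle_to(11168): rpm ← 11168
final state: V = 70.54 m/s, rpm = 11168 → n = rpm/60 = 186.133333 rev/s
J = V / (n·D) = 70.54 / (186.133333 × 2.357) = 0.160787
regime bands: climb J<0.5348 | cruise [0.5348, 1.0696) | windmill J≥1.0696
J = 0.1608 → climb

J = 0.1608, regime = climb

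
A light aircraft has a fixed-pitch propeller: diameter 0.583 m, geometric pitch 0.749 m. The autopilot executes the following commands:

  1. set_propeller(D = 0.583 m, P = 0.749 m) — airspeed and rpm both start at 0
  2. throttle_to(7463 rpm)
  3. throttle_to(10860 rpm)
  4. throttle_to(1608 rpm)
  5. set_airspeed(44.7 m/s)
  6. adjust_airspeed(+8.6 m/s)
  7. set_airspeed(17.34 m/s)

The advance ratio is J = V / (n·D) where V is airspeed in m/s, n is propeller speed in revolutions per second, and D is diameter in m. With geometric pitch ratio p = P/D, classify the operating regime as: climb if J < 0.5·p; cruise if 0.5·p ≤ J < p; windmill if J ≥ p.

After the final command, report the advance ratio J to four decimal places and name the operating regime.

set_propeller: D = 0.583 m, P = 0.749 m (p = P/D = 1.284734); state ← (V=0, rpm=0)
throttle_to(7463): rpm ← 7463
throttle_to(10860): rpm ← 10860
throttle_to(1608): rpm ← 1608
set_airspeed(44.7): V ← 44.7 m/s
adjust_airspeed(+8.6): V ← 44.7 +8.6 = 53.3 m/s
set_airspeed(17.34): V ← 17.34 m/s
final state: V = 17.34 m/s, rpm = 1608 → n = rpm/60 = 26.800000 rev/s
J = V / (n·D) = 17.34 / (26.800000 × 0.583) = 1.109803
regime bands: climb J<0.6424 | cruise [0.6424, 1.2847) | windmill J≥1.2847
J = 1.1098 → cruise

J = 1.1098, regime = cruise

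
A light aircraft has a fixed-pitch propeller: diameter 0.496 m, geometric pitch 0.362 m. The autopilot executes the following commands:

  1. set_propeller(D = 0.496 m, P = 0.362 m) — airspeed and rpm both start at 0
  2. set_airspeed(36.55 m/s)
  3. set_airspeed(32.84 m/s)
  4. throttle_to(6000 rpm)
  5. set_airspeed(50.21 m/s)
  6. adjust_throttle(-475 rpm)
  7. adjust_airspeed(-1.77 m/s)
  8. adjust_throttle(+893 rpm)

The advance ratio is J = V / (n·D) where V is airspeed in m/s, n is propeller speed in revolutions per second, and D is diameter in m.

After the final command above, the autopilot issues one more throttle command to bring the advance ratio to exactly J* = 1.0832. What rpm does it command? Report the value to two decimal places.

set_propeller: D = 0.496 m, P = 0.362 m (p = P/D = 0.729839); state ← (V=0, rpm=0)
set_airspeed(36.55): V ← 36.55 m/s
set_airspeed(32.84): V ← 32.84 m/s
throttle_to(6000): rpm ← 6000
set_airspeed(50.21): V ← 50.21 m/s
adjust_throttle(-475): rpm ← 6000 -475 = 5525
adjust_airspeed(-1.77): V ← 50.21 -1.77 = 48.44 m/s
adjust_throttle(+893): rpm ← 5525 +893 = 6418
final state: V = 48.44 m/s, rpm = 6418 → n = rpm/60 = 106.966667 rev/s
target J* = 1.0832; solve J* = V/(n·D) for n: n = V/(J*·D) = 48.44/(1.0832 × 0.496) = 90.159980 rev/s
rpm = 60·n = 5409.598799

rpm = 5409.60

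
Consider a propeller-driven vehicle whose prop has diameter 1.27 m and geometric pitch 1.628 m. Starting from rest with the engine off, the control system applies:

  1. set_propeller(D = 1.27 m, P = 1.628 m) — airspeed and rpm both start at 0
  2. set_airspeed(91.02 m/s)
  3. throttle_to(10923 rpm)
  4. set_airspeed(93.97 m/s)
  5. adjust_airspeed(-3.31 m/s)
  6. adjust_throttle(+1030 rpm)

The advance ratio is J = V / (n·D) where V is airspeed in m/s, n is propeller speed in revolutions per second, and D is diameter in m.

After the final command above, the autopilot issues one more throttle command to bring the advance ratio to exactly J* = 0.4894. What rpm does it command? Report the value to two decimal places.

set_propeller: D = 1.27 m, P = 1.628 m (p = P/D = 1.281890); state ← (V=0, rpm=0)
set_airspeed(91.02): V ← 91.02 m/s
throttle_to(10923): rpm ← 10923
set_airspeed(93.97): V ← 93.97 m/s
adjust_airspeed(-3.31): V ← 93.97 -3.31 = 90.66 m/s
adjust_throttle(+1030): rpm ← 10923 +1030 = 11953
final state: V = 90.66 m/s, rpm = 11953 → n = rpm/60 = 199.216667 rev/s
target J* = 0.4894; solve J* = V/(n·D) for n: n = V/(J*·D) = 90.66/(0.4894 × 1.27) = 145.863970 rev/s
rpm = 60·n = 8751.838182

rpm = 8751.84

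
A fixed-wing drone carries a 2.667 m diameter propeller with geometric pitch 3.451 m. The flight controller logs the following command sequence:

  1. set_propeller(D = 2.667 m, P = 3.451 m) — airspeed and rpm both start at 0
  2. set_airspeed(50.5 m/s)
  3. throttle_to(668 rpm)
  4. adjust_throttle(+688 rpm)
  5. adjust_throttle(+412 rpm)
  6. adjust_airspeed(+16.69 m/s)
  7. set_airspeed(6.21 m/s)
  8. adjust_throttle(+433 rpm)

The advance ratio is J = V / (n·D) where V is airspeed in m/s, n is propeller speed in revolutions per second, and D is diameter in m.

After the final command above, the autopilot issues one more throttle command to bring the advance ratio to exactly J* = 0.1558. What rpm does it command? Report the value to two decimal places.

rpm = 896.71

set_propeller: D = 2.667 m, P = 3.451 m (p = P/D = 1.293963); state ← (V=0, rpm=0)
set_airspeed(50.5): V ← 50.5 m/s
throttle_to(668): rpm ← 668
adjust_throttle(+688): rpm ← 668 +688 = 1356
adjust_throttle(+412): rpm ← 1356 +412 = 1768
adjust_airspeed(+16.69): V ← 50.5 +16.69 = 67.19 m/s
set_airspeed(6.21): V ← 6.21 m/s
adjust_throttle(+433): rpm ← 1768 +433 = 2201
final state: V = 6.21 m/s, rpm = 2201 → n = rpm/60 = 36.683333 rev/s
target J* = 0.1558; solve J* = V/(n·D) for n: n = V/(J*·D) = 6.21/(0.1558 × 2.667) = 14.945179 rev/s
rpm = 60·n = 896.710761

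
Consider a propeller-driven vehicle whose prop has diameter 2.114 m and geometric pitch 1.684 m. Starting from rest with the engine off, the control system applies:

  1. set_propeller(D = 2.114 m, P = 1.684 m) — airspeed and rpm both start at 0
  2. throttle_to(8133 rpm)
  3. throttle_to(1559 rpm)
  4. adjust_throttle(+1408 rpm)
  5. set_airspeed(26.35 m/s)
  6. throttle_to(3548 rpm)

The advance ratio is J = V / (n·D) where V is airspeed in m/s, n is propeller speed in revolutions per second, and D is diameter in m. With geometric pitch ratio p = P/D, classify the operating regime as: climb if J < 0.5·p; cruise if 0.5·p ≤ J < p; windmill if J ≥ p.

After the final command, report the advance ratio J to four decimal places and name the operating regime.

J = 0.2108, regime = climb

set_propeller: D = 2.114 m, P = 1.684 m (p = P/D = 0.796594); state ← (V=0, rpm=0)
throttle_to(8133): rpm ← 8133
throttle_to(1559): rpm ← 1559
adjust_throttle(+1408): rpm ← 1559 +1408 = 2967
set_airspeed(26.35): V ← 26.35 m/s
throttle_to(3548): rpm ← 3548
final state: V = 26.35 m/s, rpm = 3548 → n = rpm/60 = 59.133333 rev/s
J = V / (n·D) = 26.35 / (59.133333 × 2.114) = 0.210787
regime bands: climb J<0.3983 | cruise [0.3983, 0.7966) | windmill J≥0.7966
J = 0.2108 → climb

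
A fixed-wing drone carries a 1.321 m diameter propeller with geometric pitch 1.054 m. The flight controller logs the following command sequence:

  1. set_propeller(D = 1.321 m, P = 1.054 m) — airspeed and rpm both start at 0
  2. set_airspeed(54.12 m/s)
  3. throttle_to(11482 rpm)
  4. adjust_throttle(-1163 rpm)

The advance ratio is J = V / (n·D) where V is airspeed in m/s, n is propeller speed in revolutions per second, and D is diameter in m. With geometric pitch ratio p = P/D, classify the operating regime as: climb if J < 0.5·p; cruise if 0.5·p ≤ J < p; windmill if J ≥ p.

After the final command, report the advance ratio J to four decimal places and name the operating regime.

J = 0.2382, regime = climb

set_propeller: D = 1.321 m, P = 1.054 m (p = P/D = 0.797880); state ← (V=0, rpm=0)
set_airspeed(54.12): V ← 54.12 m/s
throttle_to(11482): rpm ← 11482
adjust_throttle(-1163): rpm ← 11482 -1163 = 10319
final state: V = 54.12 m/s, rpm = 10319 → n = rpm/60 = 171.983333 rev/s
J = V / (n·D) = 54.12 / (171.983333 × 1.321) = 0.238215
regime bands: climb J<0.3989 | cruise [0.3989, 0.7979) | windmill J≥0.7979
J = 0.2382 → climb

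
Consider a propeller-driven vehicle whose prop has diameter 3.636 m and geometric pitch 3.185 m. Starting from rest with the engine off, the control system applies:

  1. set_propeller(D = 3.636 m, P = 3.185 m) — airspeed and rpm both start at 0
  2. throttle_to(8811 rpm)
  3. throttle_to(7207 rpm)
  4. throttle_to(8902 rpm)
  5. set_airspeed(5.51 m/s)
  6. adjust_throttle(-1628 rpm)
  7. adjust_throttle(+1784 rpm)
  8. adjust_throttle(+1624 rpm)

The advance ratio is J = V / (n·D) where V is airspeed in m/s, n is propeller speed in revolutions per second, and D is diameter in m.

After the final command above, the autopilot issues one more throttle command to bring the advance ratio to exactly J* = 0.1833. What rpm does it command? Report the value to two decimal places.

set_propeller: D = 3.636 m, P = 3.185 m (p = P/D = 0.875963); state ← (V=0, rpm=0)
throttle_to(8811): rpm ← 8811
throttle_to(7207): rpm ← 7207
throttle_to(8902): rpm ← 8902
set_airspeed(5.51): V ← 5.51 m/s
adjust_throttle(-1628): rpm ← 8902 -1628 = 7274
adjust_throttle(+1784): rpm ← 7274 +1784 = 9058
adjust_throttle(+1624): rpm ← 9058 +1624 = 10682
final state: V = 5.51 m/s, rpm = 10682 → n = rpm/60 = 178.033333 rev/s
target J* = 0.1833; solve J* = V/(n·D) for n: n = V/(J*·D) = 5.51/(0.1833 × 3.636) = 8.267330 rev/s
rpm = 60·n = 496.039784

rpm = 496.04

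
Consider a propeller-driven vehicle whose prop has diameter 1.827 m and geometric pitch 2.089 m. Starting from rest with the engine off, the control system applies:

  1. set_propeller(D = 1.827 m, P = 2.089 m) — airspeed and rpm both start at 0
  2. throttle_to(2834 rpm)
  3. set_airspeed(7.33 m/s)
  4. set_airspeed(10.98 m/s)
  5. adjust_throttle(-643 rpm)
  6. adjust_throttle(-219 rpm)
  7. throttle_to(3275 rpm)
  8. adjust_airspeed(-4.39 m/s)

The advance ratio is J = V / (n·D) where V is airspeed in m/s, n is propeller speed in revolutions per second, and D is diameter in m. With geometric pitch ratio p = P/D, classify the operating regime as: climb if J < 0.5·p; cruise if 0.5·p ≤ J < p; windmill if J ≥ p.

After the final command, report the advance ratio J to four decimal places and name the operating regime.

set_propeller: D = 1.827 m, P = 2.089 m (p = P/D = 1.143404); state ← (V=0, rpm=0)
throttle_to(2834): rpm ← 2834
set_airspeed(7.33): V ← 7.33 m/s
set_airspeed(10.98): V ← 10.98 m/s
adjust_throttle(-643): rpm ← 2834 -643 = 2191
adjust_throttle(-219): rpm ← 2191 -219 = 1972
throttle_to(3275): rpm ← 3275
adjust_airspeed(-4.39): V ← 10.98 -4.39 = 6.59 m/s
final state: V = 6.59 m/s, rpm = 3275 → n = rpm/60 = 54.583333 rev/s
J = V / (n·D) = 6.59 / (54.583333 × 1.827) = 0.066083
regime bands: climb J<0.5717 | cruise [0.5717, 1.1434) | windmill J≥1.1434
J = 0.0661 → climb

J = 0.0661, regime = climb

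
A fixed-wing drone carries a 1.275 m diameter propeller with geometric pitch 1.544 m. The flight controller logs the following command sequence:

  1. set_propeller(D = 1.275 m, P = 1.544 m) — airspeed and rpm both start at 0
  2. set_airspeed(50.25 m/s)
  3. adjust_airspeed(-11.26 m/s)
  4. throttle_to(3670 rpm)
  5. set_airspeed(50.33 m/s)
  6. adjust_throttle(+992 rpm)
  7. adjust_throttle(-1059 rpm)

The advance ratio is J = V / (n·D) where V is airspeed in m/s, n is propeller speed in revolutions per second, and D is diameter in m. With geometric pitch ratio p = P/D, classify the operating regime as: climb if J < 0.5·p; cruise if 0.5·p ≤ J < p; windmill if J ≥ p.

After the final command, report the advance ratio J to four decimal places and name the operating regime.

J = 0.6574, regime = cruise

set_propeller: D = 1.275 m, P = 1.544 m (p = P/D = 1.210980); state ← (V=0, rpm=0)
set_airspeed(50.25): V ← 50.25 m/s
adjust_airspeed(-11.26): V ← 50.25 -11.26 = 38.99 m/s
throttle_to(3670): rpm ← 3670
set_airspeed(50.33): V ← 50.33 m/s
adjust_throttle(+992): rpm ← 3670 +992 = 4662
adjust_throttle(-1059): rpm ← 4662 -1059 = 3603
final state: V = 50.33 m/s, rpm = 3603 → n = rpm/60 = 60.050000 rev/s
J = V / (n·D) = 50.33 / (60.050000 × 1.275) = 0.657361
regime bands: climb J<0.6055 | cruise [0.6055, 1.2110) | windmill J≥1.2110
J = 0.6574 → cruise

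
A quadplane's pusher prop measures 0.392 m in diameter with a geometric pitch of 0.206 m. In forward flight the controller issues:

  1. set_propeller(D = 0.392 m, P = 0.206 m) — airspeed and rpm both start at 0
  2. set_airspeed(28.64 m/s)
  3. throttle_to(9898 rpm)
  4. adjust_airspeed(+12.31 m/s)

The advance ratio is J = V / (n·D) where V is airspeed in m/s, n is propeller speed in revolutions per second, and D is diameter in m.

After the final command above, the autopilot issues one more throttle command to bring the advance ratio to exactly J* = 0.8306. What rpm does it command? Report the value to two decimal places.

set_propeller: D = 0.392 m, P = 0.206 m (p = P/D = 0.525510); state ← (V=0, rpm=0)
set_airspeed(28.64): V ← 28.64 m/s
throttle_to(9898): rpm ← 9898
adjust_airspeed(+12.31): V ← 28.64 +12.31 = 40.95 m/s
final state: V = 40.95 m/s, rpm = 9898 → n = rpm/60 = 164.966667 rev/s
target J* = 0.8306; solve J* = V/(n·D) for n: n = V/(J*·D) = 40.95/(0.8306 × 0.392) = 125.769667 rev/s
rpm = 60·n = 7546.180042

rpm = 7546.18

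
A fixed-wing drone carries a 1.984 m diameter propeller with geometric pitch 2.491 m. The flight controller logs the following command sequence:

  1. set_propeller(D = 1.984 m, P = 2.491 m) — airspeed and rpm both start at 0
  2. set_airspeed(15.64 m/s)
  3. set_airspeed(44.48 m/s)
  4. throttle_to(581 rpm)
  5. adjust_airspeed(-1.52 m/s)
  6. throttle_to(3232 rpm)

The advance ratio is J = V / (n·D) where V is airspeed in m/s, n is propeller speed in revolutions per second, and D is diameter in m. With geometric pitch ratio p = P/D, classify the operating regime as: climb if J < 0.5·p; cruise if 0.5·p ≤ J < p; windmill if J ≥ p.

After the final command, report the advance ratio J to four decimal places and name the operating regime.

J = 0.4020, regime = climb

set_propeller: D = 1.984 m, P = 2.491 m (p = P/D = 1.255544); state ← (V=0, rpm=0)
set_airspeed(15.64): V ← 15.64 m/s
set_airspeed(44.48): V ← 44.48 m/s
throttle_to(581): rpm ← 581
adjust_airspeed(-1.52): V ← 44.48 -1.52 = 42.96 m/s
throttle_to(3232): rpm ← 3232
final state: V = 42.96 m/s, rpm = 3232 → n = rpm/60 = 53.866667 rev/s
J = V / (n·D) = 42.96 / (53.866667 × 1.984) = 0.401978
regime bands: climb J<0.6278 | cruise [0.6278, 1.2555) | windmill J≥1.2555
J = 0.4020 → climb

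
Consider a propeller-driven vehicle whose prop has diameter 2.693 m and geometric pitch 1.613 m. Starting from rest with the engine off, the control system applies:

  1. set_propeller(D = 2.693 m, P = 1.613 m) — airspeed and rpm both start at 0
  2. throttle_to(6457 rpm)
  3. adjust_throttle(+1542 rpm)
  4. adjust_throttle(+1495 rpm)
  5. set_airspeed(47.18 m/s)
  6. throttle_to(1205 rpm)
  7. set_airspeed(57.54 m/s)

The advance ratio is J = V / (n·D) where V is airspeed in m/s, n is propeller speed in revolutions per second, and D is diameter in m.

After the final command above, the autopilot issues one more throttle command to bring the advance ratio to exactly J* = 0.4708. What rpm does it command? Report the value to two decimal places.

rpm = 2723.00

set_propeller: D = 2.693 m, P = 1.613 m (p = P/D = 0.598960); state ← (V=0, rpm=0)
throttle_to(6457): rpm ← 6457
adjust_throttle(+1542): rpm ← 6457 +1542 = 7999
adjust_throttle(+1495): rpm ← 7999 +1495 = 9494
set_airspeed(47.18): V ← 47.18 m/s
throttle_to(1205): rpm ← 1205
set_airspeed(57.54): V ← 57.54 m/s
final state: V = 57.54 m/s, rpm = 1205 → n = rpm/60 = 20.083333 rev/s
target J* = 0.4708; solve J* = V/(n·D) for n: n = V/(J*·D) = 57.54/(0.4708 × 2.693) = 45.383402 rev/s
rpm = 60·n = 2723.004132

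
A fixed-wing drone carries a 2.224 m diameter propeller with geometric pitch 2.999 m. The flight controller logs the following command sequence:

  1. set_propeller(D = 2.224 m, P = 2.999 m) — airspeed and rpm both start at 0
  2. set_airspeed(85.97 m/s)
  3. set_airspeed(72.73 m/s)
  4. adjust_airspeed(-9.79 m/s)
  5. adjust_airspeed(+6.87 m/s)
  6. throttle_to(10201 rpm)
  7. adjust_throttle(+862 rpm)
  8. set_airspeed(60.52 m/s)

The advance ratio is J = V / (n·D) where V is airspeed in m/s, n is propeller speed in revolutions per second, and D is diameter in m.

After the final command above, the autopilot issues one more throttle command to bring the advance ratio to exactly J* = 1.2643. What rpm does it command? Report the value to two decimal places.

set_propeller: D = 2.224 m, P = 2.999 m (p = P/D = 1.348471); state ← (V=0, rpm=0)
set_airspeed(85.97): V ← 85.97 m/s
set_airspeed(72.73): V ← 72.73 m/s
adjust_airspeed(-9.79): V ← 72.73 -9.79 = 62.94 m/s
adjust_airspeed(+6.87): V ← 62.94 +6.87 = 69.81 m/s
throttle_to(10201): rpm ← 10201
adjust_throttle(+862): rpm ← 10201 +862 = 11063
set_airspeed(60.52): V ← 60.52 m/s
final state: V = 60.52 m/s, rpm = 11063 → n = rpm/60 = 184.383333 rev/s
target J* = 1.2643; solve J* = V/(n·D) for n: n = V/(J*·D) = 60.52/(1.2643 × 2.224) = 21.523555 rev/s
rpm = 60·n = 1291.413282

rpm = 1291.41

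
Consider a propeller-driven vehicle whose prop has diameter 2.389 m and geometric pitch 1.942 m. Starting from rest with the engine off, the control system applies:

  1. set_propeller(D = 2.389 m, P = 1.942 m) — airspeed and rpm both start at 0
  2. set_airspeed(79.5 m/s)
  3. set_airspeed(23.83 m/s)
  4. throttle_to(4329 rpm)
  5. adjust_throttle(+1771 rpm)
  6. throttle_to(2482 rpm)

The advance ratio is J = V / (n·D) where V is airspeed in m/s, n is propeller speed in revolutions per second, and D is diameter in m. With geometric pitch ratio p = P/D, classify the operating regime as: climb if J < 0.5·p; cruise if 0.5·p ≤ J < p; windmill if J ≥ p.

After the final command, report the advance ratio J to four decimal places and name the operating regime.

set_propeller: D = 2.389 m, P = 1.942 m (p = P/D = 0.812892); state ← (V=0, rpm=0)
set_airspeed(79.5): V ← 79.5 m/s
set_airspeed(23.83): V ← 23.83 m/s
throttle_to(4329): rpm ← 4329
adjust_throttle(+1771): rpm ← 4329 +1771 = 6100
throttle_to(2482): rpm ← 2482
final state: V = 23.83 m/s, rpm = 2482 → n = rpm/60 = 41.366667 rev/s
J = V / (n·D) = 23.83 / (41.366667 × 2.389) = 0.241133
regime bands: climb J<0.4064 | cruise [0.4064, 0.8129) | windmill J≥0.8129
J = 0.2411 → climb

J = 0.2411, regime = climb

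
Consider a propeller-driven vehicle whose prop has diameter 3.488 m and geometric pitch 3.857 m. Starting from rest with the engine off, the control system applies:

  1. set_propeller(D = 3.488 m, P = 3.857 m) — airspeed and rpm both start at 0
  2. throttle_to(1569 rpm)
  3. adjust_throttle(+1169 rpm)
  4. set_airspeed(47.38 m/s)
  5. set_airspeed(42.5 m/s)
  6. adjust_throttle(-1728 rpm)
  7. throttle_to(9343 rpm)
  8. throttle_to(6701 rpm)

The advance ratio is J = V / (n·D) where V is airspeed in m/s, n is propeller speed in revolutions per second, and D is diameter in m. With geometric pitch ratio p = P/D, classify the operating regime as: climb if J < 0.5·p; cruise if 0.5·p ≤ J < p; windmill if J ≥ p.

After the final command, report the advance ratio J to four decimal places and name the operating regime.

J = 0.1091, regime = climb

set_propeller: D = 3.488 m, P = 3.857 m (p = P/D = 1.105791); state ← (V=0, rpm=0)
throttle_to(1569): rpm ← 1569
adjust_throttle(+1169): rpm ← 1569 +1169 = 2738
set_airspeed(47.38): V ← 47.38 m/s
set_airspeed(42.5): V ← 42.5 m/s
adjust_throttle(-1728): rpm ← 2738 -1728 = 1010
throttle_to(9343): rpm ← 9343
throttle_to(6701): rpm ← 6701
final state: V = 42.5 m/s, rpm = 6701 → n = rpm/60 = 111.683333 rev/s
J = V / (n·D) = 42.5 / (111.683333 × 3.488) = 0.109100
regime bands: climb J<0.5529 | cruise [0.5529, 1.1058) | windmill J≥1.1058
J = 0.1091 → climb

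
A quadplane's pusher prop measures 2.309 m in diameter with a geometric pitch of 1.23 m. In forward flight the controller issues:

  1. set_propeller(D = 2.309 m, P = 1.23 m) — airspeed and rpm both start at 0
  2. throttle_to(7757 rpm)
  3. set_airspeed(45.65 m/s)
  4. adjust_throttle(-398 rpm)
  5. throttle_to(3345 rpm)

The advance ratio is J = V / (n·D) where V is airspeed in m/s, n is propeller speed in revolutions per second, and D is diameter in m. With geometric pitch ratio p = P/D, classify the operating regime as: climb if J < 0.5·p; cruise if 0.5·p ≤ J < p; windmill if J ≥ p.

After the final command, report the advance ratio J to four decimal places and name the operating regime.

set_propeller: D = 2.309 m, P = 1.23 m (p = P/D = 0.532698); state ← (V=0, rpm=0)
throttle_to(7757): rpm ← 7757
set_airspeed(45.65): V ← 45.65 m/s
adjust_throttle(-398): rpm ← 7757 -398 = 7359
throttle_to(3345): rpm ← 3345
final state: V = 45.65 m/s, rpm = 3345 → n = rpm/60 = 55.750000 rev/s
J = V / (n·D) = 45.65 / (55.750000 × 2.309) = 0.354627
regime bands: climb J<0.2663 | cruise [0.2663, 0.5327) | windmill J≥0.5327
J = 0.3546 → cruise

J = 0.3546, regime = cruise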